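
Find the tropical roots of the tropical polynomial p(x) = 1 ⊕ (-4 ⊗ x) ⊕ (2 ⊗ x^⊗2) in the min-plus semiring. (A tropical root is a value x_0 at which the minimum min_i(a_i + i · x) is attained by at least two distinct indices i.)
Roots: {-6, 5}

Each tropical root is a break point of the lower envelope of the lines y = a_i + i · x (there are 3 lines, with slopes 0, 1, ..., 2). Only the lines that attain the minimum somewhere contribute to roots; other lines are dominated. Here the surviving (envelope) indices are i = 2, i = 1, i = 0.
Intersections between consecutive envelope lines give the roots: for adjacent envelope indices i < j the intersection is x = (a_i − a_j) / (j − i). Reading off the sorted break points: {-6, 5}.
Verification: at each break x_0, at least two indices attain the minimum of min_i(a_i + i · x_0).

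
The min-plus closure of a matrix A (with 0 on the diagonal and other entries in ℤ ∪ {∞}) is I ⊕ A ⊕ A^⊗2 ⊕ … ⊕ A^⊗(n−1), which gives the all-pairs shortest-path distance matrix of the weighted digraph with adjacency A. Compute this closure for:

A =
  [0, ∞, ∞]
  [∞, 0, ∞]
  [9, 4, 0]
Closure =
  [0, ∞, ∞]
  [∞, 0, ∞]
  [9, 4, 0]

This is the Floyd-Warshall all-pairs shortest-path computation. For each intermediate vertex k = 0, 1, …, 2, update dist[i][j] ← min(dist[i][j], dist[i][k] + dist[k][j]). The final matrix gives, for each (i, j), the minimum total weight of any directed path from i to j (possibly empty when i = j).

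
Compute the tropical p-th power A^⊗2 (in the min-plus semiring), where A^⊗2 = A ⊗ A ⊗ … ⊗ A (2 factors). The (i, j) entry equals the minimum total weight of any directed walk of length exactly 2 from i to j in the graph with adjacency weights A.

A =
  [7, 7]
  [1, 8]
A^⊗2 =
  [8, 14]
  [8, 8]

Each entry (A^⊗2)_ij equals the minimum over all length-2 walks i = v_0 → v_1 → … → v_2 = j of Σ_t A[v_t][v_{t+1}]. For example, for (i, j) = (0, 1) we minimise over 2 possible intermediate vertex sequences; the minimum is 14, attained along the walk 0 → 0 → 1.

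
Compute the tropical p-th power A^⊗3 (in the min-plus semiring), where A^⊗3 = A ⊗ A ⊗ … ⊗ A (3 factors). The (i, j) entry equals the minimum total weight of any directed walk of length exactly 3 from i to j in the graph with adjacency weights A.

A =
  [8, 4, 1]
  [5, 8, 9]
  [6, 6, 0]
A^⊗3 =
  [7, 7, 1]
  [12, 12, 6]
  [6, 6, 0]

Each entry (A^⊗3)_ij equals the minimum over all length-3 walks i = v_0 → v_1 → … → v_3 = j of Σ_t A[v_t][v_{t+1}]. For example, for (i, j) = (0, 2) we minimise over 9 possible intermediate vertex sequences; the minimum is 1, attained along the walk 0 → 2 → 2 → 2.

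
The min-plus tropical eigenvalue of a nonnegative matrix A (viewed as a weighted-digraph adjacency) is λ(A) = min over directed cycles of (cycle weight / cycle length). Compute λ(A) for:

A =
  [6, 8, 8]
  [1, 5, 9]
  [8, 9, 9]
λ(A) = 9/2

Enumerate directed cycles and compute their means (weight / length). Sample:
  cycle 0 → 0: weight = 6, length = 1, mean = 6/1 ≈ 6.000
  cycle 1 → 1: weight = 5, length = 1, mean = 5/1 ≈ 5.000
  cycle 2 → 2: weight = 9, length = 1, mean = 9/1 ≈ 9.000
  cycle 0 → 1 → 0: weight = 9, length = 2, mean = 9/2 ≈ 4.500
  cycle 0 → 2 → 0: weight = 16, length = 2, mean = 16/2 ≈ 8.000
  cycle 1 → 0 → 1: weight = 9, length = 2, mean = 9/2 ≈ 4.500
Minimum mean = 4.500, attained e.g. along the cycle 0 → 1 → 0 with weight 9 and length 2. So λ(A) = 9/2 = 9/2.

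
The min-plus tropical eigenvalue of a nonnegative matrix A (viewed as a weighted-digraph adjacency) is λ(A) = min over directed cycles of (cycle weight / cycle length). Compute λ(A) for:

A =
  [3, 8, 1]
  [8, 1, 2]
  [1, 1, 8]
λ(A) = 1

Enumerate directed cycles and compute their means (weight / length). Sample:
  cycle 0 → 0: weight = 3, length = 1, mean = 3/1 ≈ 3.000
  cycle 1 → 1: weight = 1, length = 1, mean = 1/1 ≈ 1.000
  cycle 2 → 2: weight = 8, length = 1, mean = 8/1 ≈ 8.000
  cycle 0 → 1 → 0: weight = 16, length = 2, mean = 16/2 ≈ 8.000
  cycle 0 → 2 → 0: weight = 2, length = 2, mean = 2/2 ≈ 1.000
  cycle 1 → 0 → 1: weight = 16, length = 2, mean = 16/2 ≈ 8.000
Minimum mean = 1.000, attained e.g. along the cycle 1 → 1 with weight 1 and length 1. So λ(A) = 1/1 = 1.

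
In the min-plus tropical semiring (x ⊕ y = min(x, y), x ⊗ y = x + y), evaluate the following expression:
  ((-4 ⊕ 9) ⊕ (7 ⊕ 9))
((-4 ⊕ 9) ⊕ (7 ⊕ 9)) = -4

Expand innermost to outermost. Recall ⊕ takes the minimum of its arguments and ⊗ takes their sum. Working out the expression ((-4 ⊕ 9) ⊕ (7 ⊕ 9)) gives -4.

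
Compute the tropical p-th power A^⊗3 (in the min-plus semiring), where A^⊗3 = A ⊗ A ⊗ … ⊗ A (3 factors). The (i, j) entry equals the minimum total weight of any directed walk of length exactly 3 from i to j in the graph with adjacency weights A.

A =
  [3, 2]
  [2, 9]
A^⊗3 =
  [7, 6]
  [6, 7]

Each entry (A^⊗3)_ij equals the minimum over all length-3 walks i = v_0 → v_1 → … → v_3 = j of Σ_t A[v_t][v_{t+1}]. For example, for (i, j) = (0, 1) we minimise over 4 possible intermediate vertex sequences; the minimum is 6, attained along the walk 0 → 1 → 0 → 1.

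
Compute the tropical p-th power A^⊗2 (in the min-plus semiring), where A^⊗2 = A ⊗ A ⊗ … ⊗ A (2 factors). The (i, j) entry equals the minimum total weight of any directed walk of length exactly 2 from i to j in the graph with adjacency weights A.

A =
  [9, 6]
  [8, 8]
A^⊗2 =
  [14, 14]
  [16, 14]

Each entry (A^⊗2)_ij equals the minimum over all length-2 walks i = v_0 → v_1 → … → v_2 = j of Σ_t A[v_t][v_{t+1}]. For example, for (i, j) = (0, 1) we minimise over 2 possible intermediate vertex sequences; the minimum is 14, attained along the walk 0 → 1 → 1.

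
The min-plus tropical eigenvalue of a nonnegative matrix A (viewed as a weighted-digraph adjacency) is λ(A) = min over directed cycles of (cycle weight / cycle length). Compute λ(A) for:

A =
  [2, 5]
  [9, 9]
λ(A) = 2

Enumerate directed cycles and compute their means (weight / length). Sample:
  cycle 0 → 0: weight = 2, length = 1, mean = 2/1 ≈ 2.000
  cycle 1 → 1: weight = 9, length = 1, mean = 9/1 ≈ 9.000
  cycle 0 → 1 → 0: weight = 14, length = 2, mean = 14/2 ≈ 7.000
  cycle 1 → 0 → 1: weight = 14, length = 2, mean = 14/2 ≈ 7.000
Minimum mean = 2.000, attained e.g. along the cycle 0 → 0 with weight 2 and length 1. So λ(A) = 2/1 = 2.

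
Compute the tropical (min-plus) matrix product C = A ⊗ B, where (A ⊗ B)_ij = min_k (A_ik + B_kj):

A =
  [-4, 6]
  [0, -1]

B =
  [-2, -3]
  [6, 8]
A ⊗ B =
  [-6, -7]
  [-2, -3]

Apply the min-plus product entry-by-entry:
  C[0][0] = min over k of (A[0][0] + B[0][0] = -4 + -2 = -6, A[0][1] + B[1][0] = 6 + 6 = 12) = -6 (attained at k = 0)
  C[0][1] = min over k of (A[0][0] + B[0][1] = -4 + -3 = -7, A[0][1] + B[1][1] = 6 + 8 = 14) = -7 (attained at k = 0)
  C[1][0] = min over k of (A[1][0] + B[0][0] = 0 + -2 = -2, A[1][1] + B[1][0] = -1 + 6 = 5) = -2 (attained at k = 0)
  C[1][1] = min over k of (A[1][0] + B[0][1] = 0 + -3 = -3, A[1][1] + B[1][1] = -1 + 8 = 7) = -3 (attained at k = 0)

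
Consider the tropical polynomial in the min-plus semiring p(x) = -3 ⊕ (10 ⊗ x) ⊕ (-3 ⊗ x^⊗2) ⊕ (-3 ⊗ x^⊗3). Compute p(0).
p(0) = -3

A tropical monomial a ⊗ x^⊗i evaluates to a + i · x. Evaluating each term at x = 0:
  Term 0 contributes -3 + 0 · 0 = -3
  Term 1 contributes 10 + 1 · 0 = 10
  Term 2 contributes -3 + 2 · 0 = -3
  Term 3 contributes -3 + 3 · 0 = -3
p(0) = ⊕ of these = min[-3, 10, -3, -3] = -3.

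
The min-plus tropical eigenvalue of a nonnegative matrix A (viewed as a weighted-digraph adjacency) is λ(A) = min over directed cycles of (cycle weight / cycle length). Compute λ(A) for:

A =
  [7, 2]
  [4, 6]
λ(A) = 3

Enumerate directed cycles and compute their means (weight / length). Sample:
  cycle 0 → 0: weight = 7, length = 1, mean = 7/1 ≈ 7.000
  cycle 1 → 1: weight = 6, length = 1, mean = 6/1 ≈ 6.000
  cycle 0 → 1 → 0: weight = 6, length = 2, mean = 6/2 ≈ 3.000
  cycle 1 → 0 → 1: weight = 6, length = 2, mean = 6/2 ≈ 3.000
Minimum mean = 3.000, attained e.g. along the cycle 0 → 1 → 0 with weight 6 and length 2. So λ(A) = 6/2 = 3.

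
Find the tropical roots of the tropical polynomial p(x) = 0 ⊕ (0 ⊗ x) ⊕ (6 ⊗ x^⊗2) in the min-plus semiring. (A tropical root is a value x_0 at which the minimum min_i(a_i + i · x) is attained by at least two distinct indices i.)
Roots: {-6, 0}

Each tropical root is a break point of the lower envelope of the lines y = a_i + i · x (there are 3 lines, with slopes 0, 1, ..., 2). Only the lines that attain the minimum somewhere contribute to roots; other lines are dominated. Here the surviving (envelope) indices are i = 2, i = 1, i = 0.
Intersections between consecutive envelope lines give the roots: for adjacent envelope indices i < j the intersection is x = (a_i − a_j) / (j − i). Reading off the sorted break points: {-6, 0}.
Verification: at each break x_0, at least two indices attain the minimum of min_i(a_i + i · x_0).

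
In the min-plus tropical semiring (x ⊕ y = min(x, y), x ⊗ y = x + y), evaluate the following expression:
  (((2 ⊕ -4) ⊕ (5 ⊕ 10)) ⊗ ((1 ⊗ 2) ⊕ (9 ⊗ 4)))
(((2 ⊕ -4) ⊕ (5 ⊕ 10)) ⊗ ((1 ⊗ 2) ⊕ (9 ⊗ 4))) = -1

Expand innermost to outermost. Recall ⊕ takes the minimum of its arguments and ⊗ takes their sum. Working out the expression (((2 ⊕ -4) ⊕ (5 ⊕ 10)) ⊗ ((1 ⊗ 2) ⊕ (9 ⊗ 4))) gives -1.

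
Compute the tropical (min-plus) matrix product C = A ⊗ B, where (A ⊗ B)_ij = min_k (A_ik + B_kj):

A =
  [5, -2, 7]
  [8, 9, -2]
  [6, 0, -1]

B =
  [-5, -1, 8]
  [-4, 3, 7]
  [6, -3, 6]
A ⊗ B =
  [-6, 1, 5]
  [3, -5, 4]
  [-4, -4, 5]

Apply the min-plus product entry-by-entry:
  C[0][0] = min over k of (A[0][0] + B[0][0] = 5 + -5 = 0, A[0][1] + B[1][0] = -2 + -4 = -6, A[0][2] + B[2][0] = 7 + 6 = 13) = -6 (attained at k = 1)
  C[0][1] = min over k of (A[0][0] + B[0][1] = 5 + -1 = 4, A[0][1] + B[1][1] = -2 + 3 = 1, A[0][2] + B[2][1] = 7 + -3 = 4) = 1 (attained at k = 1)
  C[0][2] = min over k of (A[0][0] + B[0][2] = 5 + 8 = 13, A[0][1] + B[1][2] = -2 + 7 = 5, A[0][2] + B[2][2] = 7 + 6 = 13) = 5 (attained at k = 1)
  C[1][0] = min over k of (A[1][0] + B[0][0] = 8 + -5 = 3, A[1][1] + B[1][0] = 9 + -4 = 5, A[1][2] + B[2][0] = -2 + 6 = 4) = 3 (attained at k = 0)
  C[1][1] = min over k of (A[1][0] + B[0][1] = 8 + -1 = 7, A[1][1] + B[1][1] = 9 + 3 = 12, A[1][2] + B[2][1] = -2 + -3 = -5) = -5 (attained at k = 2)
  C[1][2] = min over k of (A[1][0] + B[0][2] = 8 + 8 = 16, A[1][1] + B[1][2] = 9 + 7 = 16, A[1][2] + B[2][2] = -2 + 6 = 4) = 4 (attained at k = 2)
  C[2][0] = min over k of (A[2][0] + B[0][0] = 6 + -5 = 1, A[2][1] + B[1][0] = 0 + -4 = -4, A[2][2] + B[2][0] = -1 + 6 = 5) = -4 (attained at k = 1)
  C[2][1] = min over k of (A[2][0] + B[0][1] = 6 + -1 = 5, A[2][1] + B[1][1] = 0 + 3 = 3, A[2][2] + B[2][1] = -1 + -3 = -4) = -4 (attained at k = 2)
  C[2][2] = min over k of (A[2][0] + B[0][2] = 6 + 8 = 14, A[2][1] + B[1][2] = 0 + 7 = 7, A[2][2] + B[2][2] = -1 + 6 = 5) = 5 (attained at k = 2)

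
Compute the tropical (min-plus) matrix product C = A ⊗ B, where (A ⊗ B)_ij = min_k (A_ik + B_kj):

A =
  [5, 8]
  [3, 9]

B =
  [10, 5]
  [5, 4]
A ⊗ B =
  [13, 10]
  [13, 8]

Apply the min-plus product entry-by-entry:
  C[0][0] = min over k of (A[0][0] + B[0][0] = 5 + 10 = 15, A[0][1] + B[1][0] = 8 + 5 = 13) = 13 (attained at k = 1)
  C[0][1] = min over k of (A[0][0] + B[0][1] = 5 + 5 = 10, A[0][1] + B[1][1] = 8 + 4 = 12) = 10 (attained at k = 0)
  C[1][0] = min over k of (A[1][0] + B[0][0] = 3 + 10 = 13, A[1][1] + B[1][0] = 9 + 5 = 14) = 13 (attained at k = 0)
  C[1][1] = min over k of (A[1][0] + B[0][1] = 3 + 5 = 8, A[1][1] + B[1][1] = 9 + 4 = 13) = 8 (attained at k = 0)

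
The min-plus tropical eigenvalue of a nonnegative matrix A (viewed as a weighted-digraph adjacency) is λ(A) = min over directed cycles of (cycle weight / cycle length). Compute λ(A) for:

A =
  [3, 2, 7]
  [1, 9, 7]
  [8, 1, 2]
λ(A) = 3/2

Enumerate directed cycles and compute their means (weight / length). Sample:
  cycle 0 → 0: weight = 3, length = 1, mean = 3/1 ≈ 3.000
  cycle 1 → 1: weight = 9, length = 1, mean = 9/1 ≈ 9.000
  cycle 2 → 2: weight = 2, length = 1, mean = 2/1 ≈ 2.000
  cycle 0 → 1 → 0: weight = 3, length = 2, mean = 3/2 ≈ 1.500
  cycle 0 → 2 → 0: weight = 15, length = 2, mean = 15/2 ≈ 7.500
  cycle 1 → 0 → 1: weight = 3, length = 2, mean = 3/2 ≈ 1.500
Minimum mean = 1.500, attained e.g. along the cycle 0 → 1 → 0 with weight 3 and length 2. So λ(A) = 3/2 = 3/2.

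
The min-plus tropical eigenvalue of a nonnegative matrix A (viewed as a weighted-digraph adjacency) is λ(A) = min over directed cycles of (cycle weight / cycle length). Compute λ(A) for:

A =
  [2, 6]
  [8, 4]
λ(A) = 2

Enumerate directed cycles and compute their means (weight / length). Sample:
  cycle 0 → 0: weight = 2, length = 1, mean = 2/1 ≈ 2.000
  cycle 1 → 1: weight = 4, length = 1, mean = 4/1 ≈ 4.000
  cycle 0 → 1 → 0: weight = 14, length = 2, mean = 14/2 ≈ 7.000
  cycle 1 → 0 → 1: weight = 14, length = 2, mean = 14/2 ≈ 7.000
Minimum mean = 2.000, attained e.g. along the cycle 0 → 0 with weight 2 and length 1. So λ(A) = 2/1 = 2.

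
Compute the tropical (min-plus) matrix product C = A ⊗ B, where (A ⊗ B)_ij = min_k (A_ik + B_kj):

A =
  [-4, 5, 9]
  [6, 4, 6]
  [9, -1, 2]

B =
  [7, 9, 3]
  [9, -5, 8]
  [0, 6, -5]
A ⊗ B =
  [3, 0, -1]
  [6, -1, 1]
  [2, -6, -3]

Apply the min-plus product entry-by-entry:
  C[0][0] = min over k of (A[0][0] + B[0][0] = -4 + 7 = 3, A[0][1] + B[1][0] = 5 + 9 = 14, A[0][2] + B[2][0] = 9 + 0 = 9) = 3 (attained at k = 0)
  C[0][1] = min over k of (A[0][0] + B[0][1] = -4 + 9 = 5, A[0][1] + B[1][1] = 5 + -5 = 0, A[0][2] + B[2][1] = 9 + 6 = 15) = 0 (attained at k = 1)
  C[0][2] = min over k of (A[0][0] + B[0][2] = -4 + 3 = -1, A[0][1] + B[1][2] = 5 + 8 = 13, A[0][2] + B[2][2] = 9 + -5 = 4) = -1 (attained at k = 0)
  C[1][0] = min over k of (A[1][0] + B[0][0] = 6 + 7 = 13, A[1][1] + B[1][0] = 4 + 9 = 13, A[1][2] + B[2][0] = 6 + 0 = 6) = 6 (attained at k = 2)
  C[1][1] = min over k of (A[1][0] + B[0][1] = 6 + 9 = 15, A[1][1] + B[1][1] = 4 + -5 = -1, A[1][2] + B[2][1] = 6 + 6 = 12) = -1 (attained at k = 1)
  C[1][2] = min over k of (A[1][0] + B[0][2] = 6 + 3 = 9, A[1][1] + B[1][2] = 4 + 8 = 12, A[1][2] + B[2][2] = 6 + -5 = 1) = 1 (attained at k = 2)
  C[2][0] = min over k of (A[2][0] + B[0][0] = 9 + 7 = 16, A[2][1] + B[1][0] = -1 + 9 = 8, A[2][2] + B[2][0] = 2 + 0 = 2) = 2 (attained at k = 2)
  C[2][1] = min over k of (A[2][0] + B[0][1] = 9 + 9 = 18, A[2][1] + B[1][1] = -1 + -5 = -6, A[2][2] + B[2][1] = 2 + 6 = 8) = -6 (attained at k = 1)
  C[2][2] = min over k of (A[2][0] + B[0][2] = 9 + 3 = 12, A[2][1] + B[1][2] = -1 + 8 = 7, A[2][2] + B[2][2] = 2 + -5 = -3) = -3 (attained at k = 2)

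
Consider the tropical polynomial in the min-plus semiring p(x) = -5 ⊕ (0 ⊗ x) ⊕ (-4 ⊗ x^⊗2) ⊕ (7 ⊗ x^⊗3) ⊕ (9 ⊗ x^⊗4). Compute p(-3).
p(-3) = -10

A tropical monomial a ⊗ x^⊗i evaluates to a + i · x. Evaluating each term at x = -3:
  Term 0 contributes -5 + 0 · -3 = -5
  Term 1 contributes 0 + 1 · -3 = -3
  Term 2 contributes -4 + 2 · -3 = -10
  Term 3 contributes 7 + 3 · -3 = -2
  Term 4 contributes 9 + 4 · -3 = -3
p(-3) = ⊕ of these = min[-5, -3, -10, -2, -3] = -10.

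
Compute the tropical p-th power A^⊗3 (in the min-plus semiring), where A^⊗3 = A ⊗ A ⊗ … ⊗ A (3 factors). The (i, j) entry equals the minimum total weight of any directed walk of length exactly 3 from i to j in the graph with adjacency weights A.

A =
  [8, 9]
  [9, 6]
A^⊗3 =
  [24, 21]
  [21, 18]

Each entry (A^⊗3)_ij equals the minimum over all length-3 walks i = v_0 → v_1 → … → v_3 = j of Σ_t A[v_t][v_{t+1}]. For example, for (i, j) = (0, 1) we minimise over 4 possible intermediate vertex sequences; the minimum is 21, attained along the walk 0 → 1 → 1 → 1.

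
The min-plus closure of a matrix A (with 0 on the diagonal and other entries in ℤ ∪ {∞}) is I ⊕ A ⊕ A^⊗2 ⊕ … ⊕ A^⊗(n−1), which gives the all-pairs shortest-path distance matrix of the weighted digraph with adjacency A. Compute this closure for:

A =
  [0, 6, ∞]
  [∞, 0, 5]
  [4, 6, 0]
Closure =
  [0, 6, 11]
  [9, 0, 5]
  [4, 6, 0]

This is the Floyd-Warshall all-pairs shortest-path computation. For each intermediate vertex k = 0, 1, …, 2, update dist[i][j] ← min(dist[i][j], dist[i][k] + dist[k][j]). The final matrix gives, for each (i, j), the minimum total weight of any directed path from i to j (possibly empty when i = j).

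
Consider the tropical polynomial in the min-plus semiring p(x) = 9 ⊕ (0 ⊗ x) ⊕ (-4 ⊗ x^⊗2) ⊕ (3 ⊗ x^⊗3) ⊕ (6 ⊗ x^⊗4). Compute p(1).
p(1) = -2

A tropical monomial a ⊗ x^⊗i evaluates to a + i · x. Evaluating each term at x = 1:
  Term 0 contributes 9 + 0 · 1 = 9
  Term 1 contributes 0 + 1 · 1 = 1
  Term 2 contributes -4 + 2 · 1 = -2
  Term 3 contributes 3 + 3 · 1 = 6
  Term 4 contributes 6 + 4 · 1 = 10
p(1) = ⊕ of these = min[9, 1, -2, 6, 10] = -2.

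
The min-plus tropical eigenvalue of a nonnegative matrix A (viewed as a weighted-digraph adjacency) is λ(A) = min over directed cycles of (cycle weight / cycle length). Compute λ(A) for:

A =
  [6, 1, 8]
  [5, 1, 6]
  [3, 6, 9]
λ(A) = 1

Enumerate directed cycles and compute their means (weight / length). Sample:
  cycle 0 → 0: weight = 6, length = 1, mean = 6/1 ≈ 6.000
  cycle 1 → 1: weight = 1, length = 1, mean = 1/1 ≈ 1.000
  cycle 2 → 2: weight = 9, length = 1, mean = 9/1 ≈ 9.000
  cycle 0 → 1 → 0: weight = 6, length = 2, mean = 6/2 ≈ 3.000
  cycle 0 → 2 → 0: weight = 11, length = 2, mean = 11/2 ≈ 5.500
  cycle 1 → 0 → 1: weight = 6, length = 2, mean = 6/2 ≈ 3.000
Minimum mean = 1.000, attained e.g. along the cycle 1 → 1 with weight 1 and length 1. So λ(A) = 1/1 = 1.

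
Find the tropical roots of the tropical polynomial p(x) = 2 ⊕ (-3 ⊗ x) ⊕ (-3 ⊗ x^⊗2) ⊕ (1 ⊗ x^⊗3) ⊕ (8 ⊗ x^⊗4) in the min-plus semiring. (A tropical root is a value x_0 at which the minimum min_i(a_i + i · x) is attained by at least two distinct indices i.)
Roots: {-7, -4, 0, 5}

Each tropical root is a break point of the lower envelope of the lines y = a_i + i · x (there are 5 lines, with slopes 0, 1, ..., 4). Only the lines that attain the minimum somewhere contribute to roots; other lines are dominated. Here the surviving (envelope) indices are i = 4, i = 3, i = 2, i = 1, i = 0.
Intersections between consecutive envelope lines give the roots: for adjacent envelope indices i < j the intersection is x = (a_i − a_j) / (j − i). Reading off the sorted break points: {-7, -4, 0, 5}.
Verification: at each break x_0, at least two indices attain the minimum of min_i(a_i + i · x_0).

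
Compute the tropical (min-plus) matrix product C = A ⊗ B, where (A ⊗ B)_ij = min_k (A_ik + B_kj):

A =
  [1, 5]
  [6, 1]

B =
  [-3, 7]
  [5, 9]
A ⊗ B =
  [-2, 8]
  [3, 10]

Apply the min-plus product entry-by-entry:
  C[0][0] = min over k of (A[0][0] + B[0][0] = 1 + -3 = -2, A[0][1] + B[1][0] = 5 + 5 = 10) = -2 (attained at k = 0)
  C[0][1] = min over k of (A[0][0] + B[0][1] = 1 + 7 = 8, A[0][1] + B[1][1] = 5 + 9 = 14) = 8 (attained at k = 0)
  C[1][0] = min over k of (A[1][0] + B[0][0] = 6 + -3 = 3, A[1][1] + B[1][0] = 1 + 5 = 6) = 3 (attained at k = 0)
  C[1][1] = min over k of (A[1][0] + B[0][1] = 6 + 7 = 13, A[1][1] + B[1][1] = 1 + 9 = 10) = 10 (attained at k = 1)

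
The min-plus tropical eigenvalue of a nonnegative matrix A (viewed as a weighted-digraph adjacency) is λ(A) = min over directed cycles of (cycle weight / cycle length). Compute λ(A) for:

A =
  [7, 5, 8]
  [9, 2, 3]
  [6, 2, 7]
λ(A) = 2

Enumerate directed cycles and compute their means (weight / length). Sample:
  cycle 0 → 0: weight = 7, length = 1, mean = 7/1 ≈ 7.000
  cycle 1 → 1: weight = 2, length = 1, mean = 2/1 ≈ 2.000
  cycle 2 → 2: weight = 7, length = 1, mean = 7/1 ≈ 7.000
  cycle 0 → 1 → 0: weight = 14, length = 2, mean = 14/2 ≈ 7.000
  cycle 0 → 2 → 0: weight = 14, length = 2, mean = 14/2 ≈ 7.000
  cycle 1 → 0 → 1: weight = 14, length = 2, mean = 14/2 ≈ 7.000
Minimum mean = 2.000, attained e.g. along the cycle 1 → 1 with weight 2 and length 1. So λ(A) = 2/1 = 2.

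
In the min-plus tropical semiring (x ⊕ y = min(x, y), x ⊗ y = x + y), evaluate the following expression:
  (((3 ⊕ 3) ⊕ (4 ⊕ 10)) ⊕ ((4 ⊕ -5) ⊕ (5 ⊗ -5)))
(((3 ⊕ 3) ⊕ (4 ⊕ 10)) ⊕ ((4 ⊕ -5) ⊕ (5 ⊗ -5))) = -5

Expand innermost to outermost. Recall ⊕ takes the minimum of its arguments and ⊗ takes their sum. Working out the expression (((3 ⊕ 3) ⊕ (4 ⊕ 10)) ⊕ ((4 ⊕ -5) ⊕ (5 ⊗ -5))) gives -5.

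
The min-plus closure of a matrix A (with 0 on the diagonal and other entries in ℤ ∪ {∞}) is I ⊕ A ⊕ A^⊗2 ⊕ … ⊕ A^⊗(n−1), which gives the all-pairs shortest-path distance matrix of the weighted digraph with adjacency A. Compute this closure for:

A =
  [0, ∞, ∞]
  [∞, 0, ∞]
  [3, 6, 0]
Closure =
  [0, ∞, ∞]
  [∞, 0, ∞]
  [3, 6, 0]

This is the Floyd-Warshall all-pairs shortest-path computation. For each intermediate vertex k = 0, 1, …, 2, update dist[i][j] ← min(dist[i][j], dist[i][k] + dist[k][j]). The final matrix gives, for each (i, j), the minimum total weight of any directed path from i to j (possibly empty when i = j).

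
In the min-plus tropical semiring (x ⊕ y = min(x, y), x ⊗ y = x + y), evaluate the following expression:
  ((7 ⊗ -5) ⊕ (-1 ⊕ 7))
((7 ⊗ -5) ⊕ (-1 ⊕ 7)) = -1

Expand innermost to outermost. Recall ⊕ takes the minimum of its arguments and ⊗ takes their sum. Working out the expression ((7 ⊗ -5) ⊕ (-1 ⊕ 7)) gives -1.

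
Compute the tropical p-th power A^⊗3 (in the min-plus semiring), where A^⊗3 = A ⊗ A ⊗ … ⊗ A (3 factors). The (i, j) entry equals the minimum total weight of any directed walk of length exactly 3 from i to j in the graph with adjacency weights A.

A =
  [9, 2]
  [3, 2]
A^⊗3 =
  [7, 6]
  [7, 6]

Each entry (A^⊗3)_ij equals the minimum over all length-3 walks i = v_0 → v_1 → … → v_3 = j of Σ_t A[v_t][v_{t+1}]. For example, for (i, j) = (0, 1) we minimise over 4 possible intermediate vertex sequences; the minimum is 6, attained along the walk 0 → 1 → 1 → 1.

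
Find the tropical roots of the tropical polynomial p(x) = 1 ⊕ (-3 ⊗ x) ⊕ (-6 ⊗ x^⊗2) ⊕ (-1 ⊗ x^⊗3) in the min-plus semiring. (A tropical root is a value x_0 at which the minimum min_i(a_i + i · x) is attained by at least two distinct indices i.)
Roots: {-5, 3, 4}

Each tropical root is a break point of the lower envelope of the lines y = a_i + i · x (there are 4 lines, with slopes 0, 1, ..., 3). Only the lines that attain the minimum somewhere contribute to roots; other lines are dominated. Here the surviving (envelope) indices are i = 3, i = 2, i = 1, i = 0.
Intersections between consecutive envelope lines give the roots: for adjacent envelope indices i < j the intersection is x = (a_i − a_j) / (j − i). Reading off the sorted break points: {-5, 3, 4}.
Verification: at each break x_0, at least two indices attain the minimum of min_i(a_i + i · x_0).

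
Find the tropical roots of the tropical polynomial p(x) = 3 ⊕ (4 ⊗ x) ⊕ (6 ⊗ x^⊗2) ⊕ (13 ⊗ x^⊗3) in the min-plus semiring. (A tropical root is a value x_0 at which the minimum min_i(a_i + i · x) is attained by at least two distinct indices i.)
Roots: {-7, -2, -1}

Each tropical root is a break point of the lower envelope of the lines y = a_i + i · x (there are 4 lines, with slopes 0, 1, ..., 3). Only the lines that attain the minimum somewhere contribute to roots; other lines are dominated. Here the surviving (envelope) indices are i = 3, i = 2, i = 1, i = 0.
Intersections between consecutive envelope lines give the roots: for adjacent envelope indices i < j the intersection is x = (a_i − a_j) / (j − i). Reading off the sorted break points: {-7, -2, -1}.
Verification: at each break x_0, at least two indices attain the minimum of min_i(a_i + i · x_0).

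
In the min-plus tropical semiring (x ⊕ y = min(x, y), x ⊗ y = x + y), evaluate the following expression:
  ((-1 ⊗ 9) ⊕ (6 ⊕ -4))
((-1 ⊗ 9) ⊕ (6 ⊕ -4)) = -4

Expand innermost to outermost. Recall ⊕ takes the minimum of its arguments and ⊗ takes their sum. Working out the expression ((-1 ⊗ 9) ⊕ (6 ⊕ -4)) gives -4.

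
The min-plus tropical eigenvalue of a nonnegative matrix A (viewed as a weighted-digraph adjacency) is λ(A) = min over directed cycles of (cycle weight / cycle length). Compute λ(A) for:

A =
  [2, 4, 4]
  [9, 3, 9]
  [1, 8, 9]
λ(A) = 2

Enumerate directed cycles and compute their means (weight / length). Sample:
  cycle 0 → 0: weight = 2, length = 1, mean = 2/1 ≈ 2.000
  cycle 1 → 1: weight = 3, length = 1, mean = 3/1 ≈ 3.000
  cycle 2 → 2: weight = 9, length = 1, mean = 9/1 ≈ 9.000
  cycle 0 → 1 → 0: weight = 13, length = 2, mean = 13/2 ≈ 6.500
  cycle 0 → 2 → 0: weight = 5, length = 2, mean = 5/2 ≈ 2.500
  cycle 1 → 0 → 1: weight = 13, length = 2, mean = 13/2 ≈ 6.500
Minimum mean = 2.000, attained e.g. along the cycle 0 → 0 with weight 2 and length 1. So λ(A) = 2/1 = 2.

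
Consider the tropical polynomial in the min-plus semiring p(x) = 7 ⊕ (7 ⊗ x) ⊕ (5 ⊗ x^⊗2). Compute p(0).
p(0) = 5

A tropical monomial a ⊗ x^⊗i evaluates to a + i · x. Evaluating each term at x = 0:
  Term 0 contributes 7 + 0 · 0 = 7
  Term 1 contributes 7 + 1 · 0 = 7
  Term 2 contributes 5 + 2 · 0 = 5
p(0) = ⊕ of these = min[7, 7, 5] = 5.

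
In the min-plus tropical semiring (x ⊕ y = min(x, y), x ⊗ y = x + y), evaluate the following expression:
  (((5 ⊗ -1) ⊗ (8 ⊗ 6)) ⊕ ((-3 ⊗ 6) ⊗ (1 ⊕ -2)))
(((5 ⊗ -1) ⊗ (8 ⊗ 6)) ⊕ ((-3 ⊗ 6) ⊗ (1 ⊕ -2))) = 1

Expand innermost to outermost. Recall ⊕ takes the minimum of its arguments and ⊗ takes their sum. Working out the expression (((5 ⊗ -1) ⊗ (8 ⊗ 6)) ⊕ ((-3 ⊗ 6) ⊗ (1 ⊕ -2))) gives 1.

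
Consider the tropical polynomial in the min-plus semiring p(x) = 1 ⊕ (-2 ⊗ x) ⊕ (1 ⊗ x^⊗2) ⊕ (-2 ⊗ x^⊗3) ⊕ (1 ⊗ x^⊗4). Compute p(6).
p(6) = 1

A tropical monomial a ⊗ x^⊗i evaluates to a + i · x. Evaluating each term at x = 6:
  Term 0 contributes 1 + 0 · 6 = 1
  Term 1 contributes -2 + 1 · 6 = 4
  Term 2 contributes 1 + 2 · 6 = 13
  Term 3 contributes -2 + 3 · 6 = 16
  Term 4 contributes 1 + 4 · 6 = 25
p(6) = ⊕ of these = min[1, 4, 13, 16, 25] = 1.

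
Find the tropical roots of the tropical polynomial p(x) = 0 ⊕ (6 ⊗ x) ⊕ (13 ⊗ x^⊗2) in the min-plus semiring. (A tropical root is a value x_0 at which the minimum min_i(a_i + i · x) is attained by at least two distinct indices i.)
Roots: {-7, -6}

Each tropical root is a break point of the lower envelope of the lines y = a_i + i · x (there are 3 lines, with slopes 0, 1, ..., 2). Only the lines that attain the minimum somewhere contribute to roots; other lines are dominated. Here the surviving (envelope) indices are i = 2, i = 1, i = 0.
Intersections between consecutive envelope lines give the roots: for adjacent envelope indices i < j the intersection is x = (a_i − a_j) / (j − i). Reading off the sorted break points: {-7, -6}.
Verification: at each break x_0, at least two indices attain the minimum of min_i(a_i + i · x_0).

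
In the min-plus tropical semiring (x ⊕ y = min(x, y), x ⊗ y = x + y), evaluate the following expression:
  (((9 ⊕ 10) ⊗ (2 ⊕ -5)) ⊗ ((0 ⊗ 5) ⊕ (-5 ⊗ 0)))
(((9 ⊕ 10) ⊗ (2 ⊕ -5)) ⊗ ((0 ⊗ 5) ⊕ (-5 ⊗ 0))) = -1

Expand innermost to outermost. Recall ⊕ takes the minimum of its arguments and ⊗ takes their sum. Working out the expression (((9 ⊕ 10) ⊗ (2 ⊕ -5)) ⊗ ((0 ⊗ 5) ⊕ (-5 ⊗ 0))) gives -1.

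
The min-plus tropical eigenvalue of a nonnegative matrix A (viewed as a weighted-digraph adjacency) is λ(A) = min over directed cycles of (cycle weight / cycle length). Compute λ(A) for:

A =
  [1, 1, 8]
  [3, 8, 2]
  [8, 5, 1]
λ(A) = 1

Enumerate directed cycles and compute their means (weight / length). Sample:
  cycle 0 → 0: weight = 1, length = 1, mean = 1/1 ≈ 1.000
  cycle 1 → 1: weight = 8, length = 1, mean = 8/1 ≈ 8.000
  cycle 2 → 2: weight = 1, length = 1, mean = 1/1 ≈ 1.000
  cycle 0 → 1 → 0: weight = 4, length = 2, mean = 4/2 ≈ 2.000
  cycle 0 → 2 → 0: weight = 16, length = 2, mean = 16/2 ≈ 8.000
  cycle 1 → 0 → 1: weight = 4, length = 2, mean = 4/2 ≈ 2.000
Minimum mean = 1.000, attained e.g. along the cycle 0 → 0 with weight 1 and length 1. So λ(A) = 1/1 = 1.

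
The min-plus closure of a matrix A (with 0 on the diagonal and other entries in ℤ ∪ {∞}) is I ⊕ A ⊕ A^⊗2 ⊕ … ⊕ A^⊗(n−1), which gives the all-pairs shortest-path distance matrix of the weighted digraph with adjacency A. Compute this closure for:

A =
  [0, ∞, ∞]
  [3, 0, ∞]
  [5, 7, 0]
Closure =
  [0, ∞, ∞]
  [3, 0, ∞]
  [5, 7, 0]

This is the Floyd-Warshall all-pairs shortest-path computation. For each intermediate vertex k = 0, 1, …, 2, update dist[i][j] ← min(dist[i][j], dist[i][k] + dist[k][j]). The final matrix gives, for each (i, j), the minimum total weight of any directed path from i to j (possibly empty when i = j).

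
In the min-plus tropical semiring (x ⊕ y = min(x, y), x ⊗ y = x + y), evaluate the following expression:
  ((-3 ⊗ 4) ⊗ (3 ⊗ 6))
((-3 ⊗ 4) ⊗ (3 ⊗ 6)) = 10

Expand innermost to outermost. Recall ⊕ takes the minimum of its arguments and ⊗ takes their sum. Working out the expression ((-3 ⊗ 4) ⊗ (3 ⊗ 6)) gives 10.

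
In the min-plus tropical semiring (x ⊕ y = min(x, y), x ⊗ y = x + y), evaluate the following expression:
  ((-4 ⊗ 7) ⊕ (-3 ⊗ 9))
((-4 ⊗ 7) ⊕ (-3 ⊗ 9)) = 3

Expand innermost to outermost. Recall ⊕ takes the minimum of its arguments and ⊗ takes their sum. Working out the expression ((-4 ⊗ 7) ⊕ (-3 ⊗ 9)) gives 3.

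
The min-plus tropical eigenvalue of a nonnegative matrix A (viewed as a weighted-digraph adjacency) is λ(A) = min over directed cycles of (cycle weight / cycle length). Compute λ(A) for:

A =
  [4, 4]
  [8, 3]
λ(A) = 3

Enumerate directed cycles and compute their means (weight / length). Sample:
  cycle 0 → 0: weight = 4, length = 1, mean = 4/1 ≈ 4.000
  cycle 1 → 1: weight = 3, length = 1, mean = 3/1 ≈ 3.000
  cycle 0 → 1 → 0: weight = 12, length = 2, mean = 12/2 ≈ 6.000
  cycle 1 → 0 → 1: weight = 12, length = 2, mean = 12/2 ≈ 6.000
Minimum mean = 3.000, attained e.g. along the cycle 1 → 1 with weight 3 and length 1. So λ(A) = 3/1 = 3.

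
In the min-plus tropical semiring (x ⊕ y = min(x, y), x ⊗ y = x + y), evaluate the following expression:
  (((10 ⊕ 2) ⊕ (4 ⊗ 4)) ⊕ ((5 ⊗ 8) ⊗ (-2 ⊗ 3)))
(((10 ⊕ 2) ⊕ (4 ⊗ 4)) ⊕ ((5 ⊗ 8) ⊗ (-2 ⊗ 3))) = 2

Expand innermost to outermost. Recall ⊕ takes the minimum of its arguments and ⊗ takes their sum. Working out the expression (((10 ⊕ 2) ⊕ (4 ⊗ 4)) ⊕ ((5 ⊗ 8) ⊗ (-2 ⊗ 3))) gives 2.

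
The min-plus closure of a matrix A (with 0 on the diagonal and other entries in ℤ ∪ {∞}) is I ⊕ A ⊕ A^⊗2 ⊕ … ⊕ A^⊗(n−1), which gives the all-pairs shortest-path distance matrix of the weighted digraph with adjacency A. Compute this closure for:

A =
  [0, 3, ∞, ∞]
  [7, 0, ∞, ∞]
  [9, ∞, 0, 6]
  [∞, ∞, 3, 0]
Closure =
  [0, 3, ∞, ∞]
  [7, 0, ∞, ∞]
  [9, 12, 0, 6]
  [12, 15, 3, 0]

This is the Floyd-Warshall all-pairs shortest-path computation. For each intermediate vertex k = 0, 1, …, 3, update dist[i][j] ← min(dist[i][j], dist[i][k] + dist[k][j]). The final matrix gives, for each (i, j), the minimum total weight of any directed path from i to j (possibly empty when i = j).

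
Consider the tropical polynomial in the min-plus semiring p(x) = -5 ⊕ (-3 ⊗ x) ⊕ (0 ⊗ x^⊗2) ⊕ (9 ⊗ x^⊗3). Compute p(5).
p(5) = -5

A tropical monomial a ⊗ x^⊗i evaluates to a + i · x. Evaluating each term at x = 5:
  Term 0 contributes -5 + 0 · 5 = -5
  Term 1 contributes -3 + 1 · 5 = 2
  Term 2 contributes 0 + 2 · 5 = 10
  Term 3 contributes 9 + 3 · 5 = 24
p(5) = ⊕ of these = min[-5, 2, 10, 24] = -5.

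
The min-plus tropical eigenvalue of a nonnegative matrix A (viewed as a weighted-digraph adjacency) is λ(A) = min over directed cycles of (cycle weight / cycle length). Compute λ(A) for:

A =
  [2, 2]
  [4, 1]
λ(A) = 1

Enumerate directed cycles and compute their means (weight / length). Sample:
  cycle 0 → 0: weight = 2, length = 1, mean = 2/1 ≈ 2.000
  cycle 1 → 1: weight = 1, length = 1, mean = 1/1 ≈ 1.000
  cycle 0 → 1 → 0: weight = 6, length = 2, mean = 6/2 ≈ 3.000
  cycle 1 → 0 → 1: weight = 6, length = 2, mean = 6/2 ≈ 3.000
Minimum mean = 1.000, attained e.g. along the cycle 1 → 1 with weight 1 and length 1. So λ(A) = 1/1 = 1.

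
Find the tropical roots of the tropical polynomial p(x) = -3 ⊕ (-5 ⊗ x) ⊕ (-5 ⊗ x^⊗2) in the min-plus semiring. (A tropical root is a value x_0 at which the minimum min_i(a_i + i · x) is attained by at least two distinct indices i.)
Roots: {0, 2}

Each tropical root is a break point of the lower envelope of the lines y = a_i + i · x (there are 3 lines, with slopes 0, 1, ..., 2). Only the lines that attain the minimum somewhere contribute to roots; other lines are dominated. Here the surviving (envelope) indices are i = 2, i = 1, i = 0.
Intersections between consecutive envelope lines give the roots: for adjacent envelope indices i < j the intersection is x = (a_i − a_j) / (j − i). Reading off the sorted break points: {0, 2}.
Verification: at each break x_0, at least two indices attain the minimum of min_i(a_i + i · x_0).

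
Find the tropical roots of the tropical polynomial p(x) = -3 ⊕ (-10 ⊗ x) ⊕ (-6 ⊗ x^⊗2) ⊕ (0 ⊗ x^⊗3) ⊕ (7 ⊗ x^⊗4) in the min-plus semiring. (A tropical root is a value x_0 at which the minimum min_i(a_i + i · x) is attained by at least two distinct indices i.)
Roots: {-7, -6, -4, 7}

Each tropical root is a break point of the lower envelope of the lines y = a_i + i · x (there are 5 lines, with slopes 0, 1, ..., 4). Only the lines that attain the minimum somewhere contribute to roots; other lines are dominated. Here the surviving (envelope) indices are i = 4, i = 3, i = 2, i = 1, i = 0.
Intersections between consecutive envelope lines give the roots: for adjacent envelope indices i < j the intersection is x = (a_i − a_j) / (j − i). Reading off the sorted break points: {-7, -6, -4, 7}.
Verification: at each break x_0, at least two indices attain the minimum of min_i(a_i + i · x_0).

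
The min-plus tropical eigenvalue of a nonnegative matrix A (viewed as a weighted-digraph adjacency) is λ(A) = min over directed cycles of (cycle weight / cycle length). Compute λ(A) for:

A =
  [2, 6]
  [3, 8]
λ(A) = 2

Enumerate directed cycles and compute their means (weight / length). Sample:
  cycle 0 → 0: weight = 2, length = 1, mean = 2/1 ≈ 2.000
  cycle 1 → 1: weight = 8, length = 1, mean = 8/1 ≈ 8.000
  cycle 0 → 1 → 0: weight = 9, length = 2, mean = 9/2 ≈ 4.500
  cycle 1 → 0 → 1: weight = 9, length = 2, mean = 9/2 ≈ 4.500
Minimum mean = 2.000, attained e.g. along the cycle 0 → 0 with weight 2 and length 1. So λ(A) = 2/1 = 2.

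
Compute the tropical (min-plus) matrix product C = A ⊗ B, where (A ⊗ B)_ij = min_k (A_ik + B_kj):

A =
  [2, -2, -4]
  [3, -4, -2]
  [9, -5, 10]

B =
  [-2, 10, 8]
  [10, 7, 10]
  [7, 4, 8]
A ⊗ B =
  [0, 0, 4]
  [1, 2, 6]
  [5, 2, 5]

Apply the min-plus product entry-by-entry:
  C[0][0] = min over k of (A[0][0] + B[0][0] = 2 + -2 = 0, A[0][1] + B[1][0] = -2 + 10 = 8, A[0][2] + B[2][0] = -4 + 7 = 3) = 0 (attained at k = 0)
  C[0][1] = min over k of (A[0][0] + B[0][1] = 2 + 10 = 12, A[0][1] + B[1][1] = -2 + 7 = 5, A[0][2] + B[2][1] = -4 + 4 = 0) = 0 (attained at k = 2)
  C[0][2] = min over k of (A[0][0] + B[0][2] = 2 + 8 = 10, A[0][1] + B[1][2] = -2 + 10 = 8, A[0][2] + B[2][2] = -4 + 8 = 4) = 4 (attained at k = 2)
  C[1][0] = min over k of (A[1][0] + B[0][0] = 3 + -2 = 1, A[1][1] + B[1][0] = -4 + 10 = 6, A[1][2] + B[2][0] = -2 + 7 = 5) = 1 (attained at k = 0)
  C[1][1] = min over k of (A[1][0] + B[0][1] = 3 + 10 = 13, A[1][1] + B[1][1] = -4 + 7 = 3, A[1][2] + B[2][1] = -2 + 4 = 2) = 2 (attained at k = 2)
  C[1][2] = min over k of (A[1][0] + B[0][2] = 3 + 8 = 11, A[1][1] + B[1][2] = -4 + 10 = 6, A[1][2] + B[2][2] = -2 + 8 = 6) = 6 (attained at k = 1)
  C[2][0] = min over k of (A[2][0] + B[0][0] = 9 + -2 = 7, A[2][1] + B[1][0] = -5 + 10 = 5, A[2][2] + B[2][0] = 10 + 7 = 17) = 5 (attained at k = 1)
  C[2][1] = min over k of (A[2][0] + B[0][1] = 9 + 10 = 19, A[2][1] + B[1][1] = -5 + 7 = 2, A[2][2] + B[2][1] = 10 + 4 = 14) = 2 (attained at k = 1)
  C[2][2] = min over k of (A[2][0] + B[0][2] = 9 + 8 = 17, A[2][1] + B[1][2] = -5 + 10 = 5, A[2][2] + B[2][2] = 10 + 8 = 18) = 5 (attained at k = 1)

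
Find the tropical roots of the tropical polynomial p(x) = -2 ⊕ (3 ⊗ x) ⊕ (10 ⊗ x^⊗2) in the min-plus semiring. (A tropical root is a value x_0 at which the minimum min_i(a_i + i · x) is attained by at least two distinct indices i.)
Roots: {-7, -5}

Each tropical root is a break point of the lower envelope of the lines y = a_i + i · x (there are 3 lines, with slopes 0, 1, ..., 2). Only the lines that attain the minimum somewhere contribute to roots; other lines are dominated. Here the surviving (envelope) indices are i = 2, i = 1, i = 0.
Intersections between consecutive envelope lines give the roots: for adjacent envelope indices i < j the intersection is x = (a_i − a_j) / (j − i). Reading off the sorted break points: {-7, -5}.
Verification: at each break x_0, at least two indices attain the minimum of min_i(a_i + i · x_0).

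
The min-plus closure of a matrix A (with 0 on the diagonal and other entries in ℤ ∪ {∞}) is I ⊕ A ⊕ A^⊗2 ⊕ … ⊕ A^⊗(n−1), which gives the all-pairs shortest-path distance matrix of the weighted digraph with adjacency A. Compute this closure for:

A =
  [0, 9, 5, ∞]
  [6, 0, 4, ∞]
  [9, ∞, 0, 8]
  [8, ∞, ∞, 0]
Closure =
  [0, 9, 5, 13]
  [6, 0, 4, 12]
  [9, 18, 0, 8]
  [8, 17, 13, 0]

This is the Floyd-Warshall all-pairs shortest-path computation. For each intermediate vertex k = 0, 1, …, 3, update dist[i][j] ← min(dist[i][j], dist[i][k] + dist[k][j]). The final matrix gives, for each (i, j), the minimum total weight of any directed path from i to j (possibly empty when i = j).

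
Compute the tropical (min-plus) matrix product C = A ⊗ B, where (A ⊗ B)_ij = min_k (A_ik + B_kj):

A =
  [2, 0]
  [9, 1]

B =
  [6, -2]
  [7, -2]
A ⊗ B =
  [7, -2]
  [8, -1]

Apply the min-plus product entry-by-entry:
  C[0][0] = min over k of (A[0][0] + B[0][0] = 2 + 6 = 8, A[0][1] + B[1][0] = 0 + 7 = 7) = 7 (attained at k = 1)
  C[0][1] = min over k of (A[0][0] + B[0][1] = 2 + -2 = 0, A[0][1] + B[1][1] = 0 + -2 = -2) = -2 (attained at k = 1)
  C[1][0] = min over k of (A[1][0] + B[0][0] = 9 + 6 = 15, A[1][1] + B[1][0] = 1 + 7 = 8) = 8 (attained at k = 1)
  C[1][1] = min over k of (A[1][0] + B[0][1] = 9 + -2 = 7, A[1][1] + B[1][1] = 1 + -2 = -1) = -1 (attained at k = 1)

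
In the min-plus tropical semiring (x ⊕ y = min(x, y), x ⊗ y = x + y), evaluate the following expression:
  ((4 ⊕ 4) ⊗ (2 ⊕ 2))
((4 ⊕ 4) ⊗ (2 ⊕ 2)) = 6

Expand innermost to outermost. Recall ⊕ takes the minimum of its arguments and ⊗ takes their sum. Working out the expression ((4 ⊕ 4) ⊗ (2 ⊕ 2)) gives 6.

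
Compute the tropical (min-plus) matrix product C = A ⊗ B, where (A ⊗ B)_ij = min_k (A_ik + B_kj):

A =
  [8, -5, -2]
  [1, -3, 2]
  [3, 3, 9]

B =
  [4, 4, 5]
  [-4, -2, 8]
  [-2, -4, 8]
A ⊗ B =
  [-9, -7, 3]
  [-7, -5, 5]
  [-1, 1, 8]

Apply the min-plus product entry-by-entry:
  C[0][0] = min over k of (A[0][0] + B[0][0] = 8 + 4 = 12, A[0][1] + B[1][0] = -5 + -4 = -9, A[0][2] + B[2][0] = -2 + -2 = -4) = -9 (attained at k = 1)
  C[0][1] = min over k of (A[0][0] + B[0][1] = 8 + 4 = 12, A[0][1] + B[1][1] = -5 + -2 = -7, A[0][2] + B[2][1] = -2 + -4 = -6) = -7 (attained at k = 1)
  C[0][2] = min over k of (A[0][0] + B[0][2] = 8 + 5 = 13, A[0][1] + B[1][2] = -5 + 8 = 3, A[0][2] + B[2][2] = -2 + 8 = 6) = 3 (attained at k = 1)
  C[1][0] = min over k of (A[1][0] + B[0][0] = 1 + 4 = 5, A[1][1] + B[1][0] = -3 + -4 = -7, A[1][2] + B[2][0] = 2 + -2 = 0) = -7 (attained at k = 1)
  C[1][1] = min over k of (A[1][0] + B[0][1] = 1 + 4 = 5, A[1][1] + B[1][1] = -3 + -2 = -5, A[1][2] + B[2][1] = 2 + -4 = -2) = -5 (attained at k = 1)
  C[1][2] = min over k of (A[1][0] + B[0][2] = 1 + 5 = 6, A[1][1] + B[1][2] = -3 + 8 = 5, A[1][2] + B[2][2] = 2 + 8 = 10) = 5 (attained at k = 1)
  C[2][0] = min over k of (A[2][0] + B[0][0] = 3 + 4 = 7, A[2][1] + B[1][0] = 3 + -4 = -1, A[2][2] + B[2][0] = 9 + -2 = 7) = -1 (attained at k = 1)
  C[2][1] = min over k of (A[2][0] + B[0][1] = 3 + 4 = 7, A[2][1] + B[1][1] = 3 + -2 = 1, A[2][2] + B[2][1] = 9 + -4 = 5) = 1 (attained at k = 1)
  C[2][2] = min over k of (A[2][0] + B[0][2] = 3 + 5 = 8, A[2][1] + B[1][2] = 3 + 8 = 11, A[2][2] + B[2][2] = 9 + 8 = 17) = 8 (attained at k = 0)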